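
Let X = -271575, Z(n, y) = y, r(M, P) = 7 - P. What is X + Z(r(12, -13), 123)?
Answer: -271452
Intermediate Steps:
X + Z(r(12, -13), 123) = -271575 + 123 = -271452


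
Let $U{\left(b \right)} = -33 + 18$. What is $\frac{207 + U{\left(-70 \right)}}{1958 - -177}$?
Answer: $\frac{192}{2135} \approx 0.08993$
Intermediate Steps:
$U{\left(b \right)} = -15$
$\frac{207 + U{\left(-70 \right)}}{1958 - -177} = \frac{207 - 15}{1958 - -177} = \frac{192}{1958 + \left(-1461 + 1638\right)} = \frac{192}{1958 + 177} = \frac{192}{2135}$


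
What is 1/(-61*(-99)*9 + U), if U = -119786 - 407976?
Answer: -1/473411 ≈ -2.1123e-6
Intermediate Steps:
U = -527762
1/(-61*(-99)*9 + U) = 1/(-61*(-99)*9 - 527762) = 1/(6039*9 - 527762) = 1/(54351 - 527762) = 1/(-473411) = -1/473411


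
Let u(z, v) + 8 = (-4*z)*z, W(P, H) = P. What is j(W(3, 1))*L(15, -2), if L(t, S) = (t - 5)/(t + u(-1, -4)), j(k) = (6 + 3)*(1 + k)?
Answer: 120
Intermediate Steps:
u(z, v) = -8 - 4*z² (u(z, v) = -8 + (-4*z)*z = -8 - 4*z²)
j(k) = 9 + 9*k (j(k) = 9*(1 + k) = 9 + 9*k)
L(t, S) = (-5 + t)/(-12 + t) (L(t, S) = (t - 5)/(t + (-8 - 4*(-1)²)) = (-5 + t)/(t + (-8 - 4*1)) = (-5 + t)/(t + (-8 - 4)) = (-5 + t)/(t - 12) = (-5 + t)/(-12 + t))
j(W(3, 1))*L(15, -2) = (9 + 9*3)*((5 - 1*15)/(12 - 1*15)) = (9 + 27)*((5 - 15)/(12 - 15)) = 36*(-10/(-3)) = 36*(-⅓*(-10)) = 36*(10/3) = 120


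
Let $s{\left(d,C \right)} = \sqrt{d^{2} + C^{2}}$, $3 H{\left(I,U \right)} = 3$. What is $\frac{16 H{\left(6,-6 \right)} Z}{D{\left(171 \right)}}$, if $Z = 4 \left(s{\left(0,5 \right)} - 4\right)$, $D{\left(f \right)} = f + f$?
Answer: $\frac{32}{171} \approx 0.18713$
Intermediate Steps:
$H{\left(I,U \right)} = 1$ ($H{\left(I,U \right)} = \frac{1}{3} \cdot 3 = 1$)
$s{\left(d,C \right)} = \sqrt{C^{2} + d^{2}}$
$D{\left(f \right)} = 2 f$
$Z = 4$ ($Z = 4 \left(\sqrt{5^{2} + 0^{2}} - 4\right) = 4 \left(\sqrt{25 + 0} - 4\right) = 4 \left(\sqrt{25} - 4\right) = 4 \left(5 - 4\right) = 4 \cdot 1 = 4$)
$\frac{16 H{\left(6,-6 \right)} Z}{D{\left(171 \right)}} = \frac{16 \cdot 1 \cdot 4}{2 \cdot 171} = \frac{16 \cdot 4}{342} = 64 \cdot \frac{1}{342} = \frac{32}{171}$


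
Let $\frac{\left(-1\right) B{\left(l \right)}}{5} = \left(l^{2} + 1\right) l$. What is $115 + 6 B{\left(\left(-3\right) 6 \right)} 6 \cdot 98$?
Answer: $103194115$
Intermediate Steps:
$B{\left(l \right)} = - 5 l \left(1 + l^{2}\right)$ ($B{\left(l \right)} = - 5 \left(l^{2} + 1\right) l = - 5 \left(1 + l^{2}\right) l = - 5 l \left(1 + l^{2}\right)$)
$115 + 6 B{\left(\left(-3\right) 6 \right)} 6 \cdot 98 = 115 + 6 \left(- 5 \left(\left(-3\right) 6\right) \left(1 + \left(\left(-3\right) 6\right)^{2}\right)\right) 6 \cdot 98 = 115 + 6 \left(\left(-5\right) \left(-18\right) \left(1 + \left(-18\right)^{2}\right)\right) 6 \cdot 98 = 115 + 6 \left(\left(-5\right) \left(-18\right) \left(1 + 324\right)\right) 6 \cdot 98 = 115 + 6 \left(\left(-5\right) \left(-18\right) 325\right) 6 \cdot 98 = 115 + 6 \cdot 29250 \cdot 6 \cdot 98 = 115 + 175500 \cdot 6 \cdot 98 = 115 + 1053000 \cdot 98 = 115 + 103194000 = 103194115$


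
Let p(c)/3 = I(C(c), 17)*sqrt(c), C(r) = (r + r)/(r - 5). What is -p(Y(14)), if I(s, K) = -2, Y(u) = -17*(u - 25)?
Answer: 6*sqrt(187) ≈ 82.049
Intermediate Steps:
Y(u) = 425 - 17*u (Y(u) = -17*(-25 + u) = 425 - 17*u)
C(r) = 2*r/(-5 + r) (C(r) = (2*r)/(-5 + r) = 2*r/(-5 + r))
p(c) = -6*sqrt(c) (p(c) = 3*(-2*sqrt(c)) = -6*sqrt(c))
-p(Y(14)) = -(-6)*sqrt(425 - 17*14) = -(-6)*sqrt(425 - 238) = -(-6)*sqrt(187) = 6*sqrt(187)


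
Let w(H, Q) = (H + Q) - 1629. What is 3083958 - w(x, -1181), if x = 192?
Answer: 3086576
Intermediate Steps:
w(H, Q) = -1629 + H + Q
3083958 - w(x, -1181) = 3083958 - (-1629 + 192 - 1181) = 3083958 - 1*(-2618) = 3083958 + 2618 = 3086576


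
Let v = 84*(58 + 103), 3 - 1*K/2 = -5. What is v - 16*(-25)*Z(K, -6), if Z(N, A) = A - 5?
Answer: 9124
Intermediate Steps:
K = 16 (K = 6 - 2*(-5) = 6 + 10 = 16)
Z(N, A) = -5 + A
v = 13524 (v = 84*161 = 13524)
v - 16*(-25)*Z(K, -6) = 13524 - 16*(-25)*(-5 - 6) = 13524 - (-400)*(-11) = 13524 - 1*4400 = 13524 - 4400 = 9124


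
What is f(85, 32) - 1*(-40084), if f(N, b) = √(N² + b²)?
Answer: 40084 + √8249 ≈ 40175.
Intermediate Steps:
f(85, 32) - 1*(-40084) = √(85² + 32²) - 1*(-40084) = √(7225 + 1024) + 40084 = √8249 + 40084 = 40084 + √8249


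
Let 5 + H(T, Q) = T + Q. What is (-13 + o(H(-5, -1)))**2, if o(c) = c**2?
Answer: 11664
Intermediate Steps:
H(T, Q) = -5 + Q + T (H(T, Q) = -5 + (T + Q) = -5 + (Q + T) = -5 + Q + T)
(-13 + o(H(-5, -1)))**2 = (-13 + (-5 - 1 - 5)**2)**2 = (-13 + (-11)**2)**2 = (-13 + 121)**2 = 108**2 = 11664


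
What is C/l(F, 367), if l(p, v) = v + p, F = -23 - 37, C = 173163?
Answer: 173163/307 ≈ 564.05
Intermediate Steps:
F = -60
l(p, v) = p + v
C/l(F, 367) = 173163/(-60 + 367) = 173163/307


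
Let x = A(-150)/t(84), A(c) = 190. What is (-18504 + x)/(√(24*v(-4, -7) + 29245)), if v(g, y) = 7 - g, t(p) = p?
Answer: -777073*√29509/1239378 ≈ -107.70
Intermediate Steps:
x = 95/42 (x = 190/84 = 190*(1/84) = 95/42 ≈ 2.2619)
(-18504 + x)/(√(24*v(-4, -7) + 29245)) = (-18504 + 95/42)/(√(24*(7 - 1*(-4)) + 29245)) = -777073/(42*√(24*(7 + 4) + 29245)) = -777073/(42*√(24*11 + 29245)) = -777073/(42*√(264 + 29245)) = -777073*√29509/29509/42 = -777073*√29509/1239378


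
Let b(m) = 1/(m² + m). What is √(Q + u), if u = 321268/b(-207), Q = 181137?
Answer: √13699691193 ≈ 1.1705e+5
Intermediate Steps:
b(m) = 1/(m + m²)
u = 13699510056 (u = 321268/((1/((-207)*(1 - 207)))) = 321268/((-1/207/(-206))) = 321268/((-1/207*(-1/206))) = 321268/(1/42642) = 321268*42642 = 13699510056)
√(Q + u) = √(181137 + 13699510056) = √13699691193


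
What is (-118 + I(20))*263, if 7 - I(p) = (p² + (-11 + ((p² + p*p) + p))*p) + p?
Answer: -4394993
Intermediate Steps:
I(p) = 7 - p - p² - p*(-11 + p + 2*p²) (I(p) = 7 - ((p² + (-11 + ((p² + p*p) + p))*p) + p) = 7 - ((p² + (-11 + ((p² + p²) + p))*p) + p) = 7 - ((p² + (-11 + (2*p² + p))*p) + p) = 7 - ((p² + (-11 + (p + 2*p²))*p) + p) = 7 - ((p² + (-11 + p + 2*p²)*p) + p) = 7 - ((p² + p*(-11 + p + 2*p²)) + p) = 7 - (p + p² + p*(-11 + p + 2*p²)) = 7 + (-p - p² - p*(-11 + p + 2*p²)) = 7 - p - p² - p*(-11 + p + 2*p²))
(-118 + I(20))*263 = (-118 + (7 - 2*20² - 2*20³ + 10*20))*263 = (-118 + (7 - 2*400 - 2*8000 + 200))*263 = (-118 + (7 - 800 - 16000 + 200))*263 = (-118 - 16593)*263 = -16711*263 = -4394993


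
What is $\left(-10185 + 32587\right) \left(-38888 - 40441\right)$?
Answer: $-1777128258$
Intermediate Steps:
$\left(-10185 + 32587\right) \left(-38888 - 40441\right) = 22402 \left(-79329\right) = -1777128258$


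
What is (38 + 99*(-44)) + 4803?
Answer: 485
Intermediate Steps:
(38 + 99*(-44)) + 4803 = (38 - 4356) + 4803 = -4318 + 4803 = 485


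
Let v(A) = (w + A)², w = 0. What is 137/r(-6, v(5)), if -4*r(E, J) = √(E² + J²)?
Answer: -548*√661/661 ≈ -21.315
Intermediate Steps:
v(A) = A² (v(A) = (0 + A)² = A²)
r(E, J) = -√(E² + J²)/4
137/r(-6, v(5)) = 137/((-√((-6)² + (5²)²)/4)) = 137/((-√(36 + 25²)/4)) = 137/((-√(36 + 625)/4)) = 137/((-√661/4)) = 137*(-4*√661/661) = -548*√661/661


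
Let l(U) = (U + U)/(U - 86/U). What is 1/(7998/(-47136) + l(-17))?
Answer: 1594768/4270169 ≈ 0.37347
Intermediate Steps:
l(U) = 2*U/(U - 86/U) (l(U) = (2*U)/(U - 86/U) = 2*U/(U - 86/U))
1/(7998/(-47136) + l(-17)) = 1/(7998/(-47136) + 2*(-17)**2/(-86 + (-17)**2)) = 1/(7998*(-1/47136) + 2*289/(-86 + 289)) = 1/(-1333/7856 + 2*289/203) = 1/(-1333/7856 + 2*289*(1/203)) = 1/(-1333/7856 + 578/203) = 1/(4270169/1594768) = 1594768/4270169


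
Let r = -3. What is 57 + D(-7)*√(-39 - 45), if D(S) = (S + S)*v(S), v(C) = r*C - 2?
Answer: 57 - 532*I*√21 ≈ 57.0 - 2437.9*I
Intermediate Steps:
v(C) = -2 - 3*C (v(C) = -3*C - 2 = -2 - 3*C)
D(S) = 2*S*(-2 - 3*S) (D(S) = (S + S)*(-2 - 3*S) = (2*S)*(-2 - 3*S) = 2*S*(-2 - 3*S))
57 + D(-7)*√(-39 - 45) = 57 + (2*(-7)*(-2 - 3*(-7)))*√(-39 - 45) = 57 + (2*(-7)*(-2 + 21))*√(-84) = 57 + (2*(-7)*19)*(2*I*√21) = 57 - 532*I*√21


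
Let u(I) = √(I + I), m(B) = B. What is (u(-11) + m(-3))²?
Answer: (3 - I*√22)² ≈ -13.0 - 28.142*I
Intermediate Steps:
u(I) = √2*√I (u(I) = √(2*I) = √2*√I)
(u(-11) + m(-3))² = (√2*√(-11) - 3)² = (√2*(I*√11) - 3)² = (I*√22 - 3)² = (-3 + I*√22)²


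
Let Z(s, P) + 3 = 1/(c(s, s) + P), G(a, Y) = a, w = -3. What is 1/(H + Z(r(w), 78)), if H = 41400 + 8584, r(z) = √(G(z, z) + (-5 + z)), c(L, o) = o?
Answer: 304634273/15225929497332 + I*√11/15225929497332 ≈ 2.0008e-5 + 2.1783e-13*I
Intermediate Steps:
r(z) = √(-5 + 2*z) (r(z) = √(z + (-5 + z)) = √(-5 + 2*z))
Z(s, P) = -3 + 1/(P + s) (Z(s, P) = -3 + 1/(s + P) = -3 + 1/(P + s))
H = 49984
1/(H + Z(r(w), 78)) = 1/(49984 + (1 - 3*78 - 3*√(-5 + 2*(-3)))/(78 + √(-5 + 2*(-3)))) = 1/(49984 + (1 - 234 - 3*√(-5 - 6))/(78 + √(-5 - 6))) = 1/(49984 + (1 - 234 - 3*I*√11)/(78 + √(-11))) = 1/(49984 + (1 - 234 - 3*I*√11)/(78 + I*√11)) = 1/(49984 + (-233 - 3*I*√11)/(78 + I*√11))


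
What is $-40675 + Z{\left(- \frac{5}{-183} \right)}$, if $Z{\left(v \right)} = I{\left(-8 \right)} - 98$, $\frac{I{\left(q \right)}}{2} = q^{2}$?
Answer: $-40645$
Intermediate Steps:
$I{\left(q \right)} = 2 q^{2}$
$Z{\left(v \right)} = 30$ ($Z{\left(v \right)} = 2 \left(-8\right)^{2} - 98 = 2 \cdot 64 - 98 = 128 - 98 = 30$)
$-40675 + Z{\left(- \frac{5}{-183} \right)} = -40675 + 30 = -40645$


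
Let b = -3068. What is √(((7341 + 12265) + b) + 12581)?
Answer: √29119 ≈ 170.64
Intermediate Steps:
√(((7341 + 12265) + b) + 12581) = √(((7341 + 12265) - 3068) + 12581) = √((19606 - 3068) + 12581) = √(16538 + 12581) = √29119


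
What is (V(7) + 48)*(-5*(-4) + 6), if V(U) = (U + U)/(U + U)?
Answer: 1274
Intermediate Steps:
V(U) = 1 (V(U) = (2*U)/((2*U)) = (2*U)*(1/(2*U)) = 1)
(V(7) + 48)*(-5*(-4) + 6) = (1 + 48)*(-5*(-4) + 6) = 49*(20 + 6) = 49*26 = 1274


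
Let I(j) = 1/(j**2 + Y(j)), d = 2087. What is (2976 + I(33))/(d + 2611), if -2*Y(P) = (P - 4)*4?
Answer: 3068257/4843638 ≈ 0.63346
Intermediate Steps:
Y(P) = 8 - 2*P (Y(P) = -(P - 4)*4/2 = -(-4 + P)*4/2 = -(-16 + 4*P)/2 = 8 - 2*P)
I(j) = 1/(8 + j**2 - 2*j) (I(j) = 1/(j**2 + (8 - 2*j)) = 1/(8 + j**2 - 2*j))
(2976 + I(33))/(d + 2611) = (2976 + 1/(8 + 33**2 - 2*33))/(2087 + 2611) = (2976 + 1/(8 + 1089 - 66))/4698 = (2976 + 1/1031)*(1/4698) = (3068257/1031)*(1/4698) = 3068257/4843638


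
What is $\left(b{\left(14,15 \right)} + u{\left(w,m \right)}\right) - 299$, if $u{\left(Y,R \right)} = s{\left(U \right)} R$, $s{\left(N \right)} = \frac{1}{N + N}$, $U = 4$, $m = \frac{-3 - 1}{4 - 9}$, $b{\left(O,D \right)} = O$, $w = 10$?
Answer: $- \frac{2849}{10} \approx -284.9$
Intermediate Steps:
$m = \frac{4}{5}$ ($m = - \frac{4}{-5} = \left(-4\right) \left(- \frac{1}{5}\right) = \frac{4}{5} \approx 0.8$)
$s{\left(N \right)} = \frac{1}{2 N}$
$u{\left(Y,R \right)} = \frac{R}{8}$ ($u{\left(Y,R \right)} = \frac{1}{2 \cdot 4} R = \frac{1}{2} \cdot \frac{1}{4} R = \frac{R}{8}$)
$\left(b{\left(14,15 \right)} + u{\left(w,m \right)}\right) - 299 = \left(14 + \frac{1}{8} \cdot \frac{4}{5}\right) - 299 = \left(14 + \frac{1}{10}\right) - 299 = \frac{141}{10} - 299 = - \frac{2849}{10}$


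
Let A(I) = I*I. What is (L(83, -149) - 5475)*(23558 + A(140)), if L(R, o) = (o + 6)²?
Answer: 646247892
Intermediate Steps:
A(I) = I²
L(R, o) = (6 + o)²
(L(83, -149) - 5475)*(23558 + A(140)) = ((6 - 149)² - 5475)*(23558 + 140²) = ((-143)² - 5475)*(23558 + 19600) = (20449 - 5475)*43158 = 14974*43158 = 646247892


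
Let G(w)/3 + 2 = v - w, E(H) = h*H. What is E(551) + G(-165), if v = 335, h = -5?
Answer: -1261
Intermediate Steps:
E(H) = -5*H
G(w) = 999 - 3*w (G(w) = -6 + 3*(335 - w) = -6 + (1005 - 3*w) = 999 - 3*w)
E(551) + G(-165) = -5*551 + (999 - 3*(-165)) = -2755 + (999 + 495) = -2755 + 1494 = -1261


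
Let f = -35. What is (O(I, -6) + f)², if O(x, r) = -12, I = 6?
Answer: 2209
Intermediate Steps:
(O(I, -6) + f)² = (-12 - 35)² = (-47)² = 2209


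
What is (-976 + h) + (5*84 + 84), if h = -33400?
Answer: -33872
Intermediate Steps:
(-976 + h) + (5*84 + 84) = (-976 - 33400) + (5*84 + 84) = -34376 + (420 + 84) = -34376 + 504 = -33872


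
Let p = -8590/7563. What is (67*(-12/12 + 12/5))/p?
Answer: -3547047/42950 ≈ -82.585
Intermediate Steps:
p = -8590/7563 (p = -8590*1/7563 = -8590/7563 ≈ -1.1358)
(67*(-12/12 + 12/5))/p = (67*(-12/12 + 12/5))/(-8590/7563) = (67*(-12*1/12 + 12*(1/5)))*(-7563/8590) = (67*(-1 + 12/5))*(-7563/8590) = (67*(7/5))*(-7563/8590) = (469/5)*(-7563/8590) = -3547047/42950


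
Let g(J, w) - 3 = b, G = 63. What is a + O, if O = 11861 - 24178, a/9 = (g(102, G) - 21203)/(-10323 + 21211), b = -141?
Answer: -134299565/10888 ≈ -12335.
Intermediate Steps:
g(J, w) = -138 (g(J, w) = 3 - 141 = -138)
a = -192069/10888 (a = 9*((-138 - 21203)/(-10323 + 21211)) = 9*(-21341/10888) = -192069/10888 ≈ -17.640)
O = -12317
a + O = -192069/10888 - 12317 = -134299565/10888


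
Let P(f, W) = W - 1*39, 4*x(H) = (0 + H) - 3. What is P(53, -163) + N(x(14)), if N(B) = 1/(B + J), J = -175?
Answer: -139182/689 ≈ -202.01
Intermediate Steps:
x(H) = -¾ + H/4 (x(H) = ((0 + H) - 3)/4 = (H - 3)/4 = (-3 + H)/4 = -¾ + H/4)
P(f, W) = -39 + W (P(f, W) = W - 39 = -39 + W)
N(B) = 1/(-175 + B) (N(B) = 1/(B - 175) = 1/(-175 + B))
P(53, -163) + N(x(14)) = (-39 - 163) + 1/(-175 + (-¾ + (¼)*14)) = -202 + 1/(-175 + (-¾ + 7/2)) = -202 + 1/(-175 + 11/4) = -202 + 1/(-689/4) = -202 - 4/689 = -139182/689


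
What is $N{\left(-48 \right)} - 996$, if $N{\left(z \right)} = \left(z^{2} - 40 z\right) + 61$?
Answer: $3289$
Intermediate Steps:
$N{\left(z \right)} = 61 + z^{2} - 40 z$
$N{\left(-48 \right)} - 996 = \left(61 + \left(-48\right)^{2} - -1920\right) - 996 = \left(61 + 2304 + 1920\right) - 996 = 4285 - 996 = 3289$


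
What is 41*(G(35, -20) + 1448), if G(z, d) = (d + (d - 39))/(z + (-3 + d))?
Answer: 709177/12 ≈ 59098.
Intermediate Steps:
G(z, d) = (-39 + 2*d)/(-3 + d + z) (G(z, d) = (d + (-39 + d))/(-3 + d + z) = (-39 + 2*d)/(-3 + d + z))
41*(G(35, -20) + 1448) = 41*((-39 + 2*(-20))/(-3 - 20 + 35) + 1448) = 41*((-39 - 40)/12 + 1448) = 41*((1/12)*(-79) + 1448) = 41*(-79/12 + 1448) = 41*(17297/12) = 709177/12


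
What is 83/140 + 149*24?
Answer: 500723/140 ≈ 3576.6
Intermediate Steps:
83/140 + 149*24 = 83*(1/140) + 3576 = 83/140 + 3576 = 500723/140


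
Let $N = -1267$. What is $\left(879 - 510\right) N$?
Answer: $-467523$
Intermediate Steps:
$\left(879 - 510\right) N = \left(879 - 510\right) \left(-1267\right) = 369 \left(-1267\right) = -467523$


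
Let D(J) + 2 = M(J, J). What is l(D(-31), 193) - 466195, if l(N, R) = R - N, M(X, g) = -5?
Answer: -465995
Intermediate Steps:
D(J) = -7 (D(J) = -2 - 5 = -7)
l(D(-31), 193) - 466195 = (193 - 1*(-7)) - 466195 = (193 + 7) - 466195 = 200 - 466195 = -465995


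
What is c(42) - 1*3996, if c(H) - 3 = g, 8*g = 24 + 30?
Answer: -15945/4 ≈ -3986.3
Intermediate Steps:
g = 27/4 (g = (24 + 30)/8 = (1/8)*54 = 27/4 ≈ 6.7500)
c(H) = 39/4 (c(H) = 3 + 27/4 = 39/4)
c(42) - 1*3996 = 39/4 - 1*3996 = 39/4 - 3996 = -15945/4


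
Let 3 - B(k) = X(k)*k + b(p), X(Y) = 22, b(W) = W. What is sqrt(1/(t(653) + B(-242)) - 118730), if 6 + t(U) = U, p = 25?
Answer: I*sqrt(466880672309)/1983 ≈ 344.57*I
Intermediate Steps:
t(U) = -6 + U
B(k) = -22 - 22*k (B(k) = 3 - (22*k + 25) = 3 - (25 + 22*k) = 3 + (-25 - 22*k) = -22 - 22*k)
sqrt(1/(t(653) + B(-242)) - 118730) = sqrt(1/((-6 + 653) + (-22 - 22*(-242))) - 118730) = sqrt(1/(647 + (-22 + 5324)) - 118730) = sqrt(1/(647 + 5302) - 118730) = sqrt(1/5949 - 118730) = sqrt(-706324769/5949) = I*sqrt(466880672309)/1983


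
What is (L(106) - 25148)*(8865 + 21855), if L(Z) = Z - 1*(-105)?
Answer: -766064640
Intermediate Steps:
L(Z) = 105 + Z (L(Z) = Z + 105 = 105 + Z)
(L(106) - 25148)*(8865 + 21855) = ((105 + 106) - 25148)*(8865 + 21855) = (211 - 25148)*30720 = -24937*30720 = -766064640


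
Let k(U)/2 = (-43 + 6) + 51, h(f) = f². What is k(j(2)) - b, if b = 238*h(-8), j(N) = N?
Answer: -15204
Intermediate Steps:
b = 15232 (b = 238*(-8)² = 238*64 = 15232)
k(U) = 28 (k(U) = 2*((-43 + 6) + 51) = 2*(-37 + 51) = 2*14 = 28)
k(j(2)) - b = 28 - 1*15232 = 28 - 15232 = -15204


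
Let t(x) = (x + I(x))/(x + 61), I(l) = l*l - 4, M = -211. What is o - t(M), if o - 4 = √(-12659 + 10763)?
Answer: 22453/75 + 2*I*√474 ≈ 299.37 + 43.543*I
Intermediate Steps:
I(l) = -4 + l² (I(l) = l² - 4 = -4 + l²)
o = 4 + 2*I*√474 (o = 4 + √(-12659 + 10763) = 4 + √(-1896) = 4 + 2*I*√474 ≈ 4.0 + 43.543*I)
t(x) = (-4 + x + x²)/(61 + x) (t(x) = (x + (-4 + x²))/(x + 61) = (-4 + x + x²)/(61 + x))
o - t(M) = (4 + 2*I*√474) - (-4 - 211 + (-211)²)/(61 - 211) = (4 + 2*I*√474) - (-4 - 211 + 44521)/(-150) = (4 + 2*I*√474) - (-1)*44306/150 = (4 + 2*I*√474) - 1*(-22153/75) = (4 + 2*I*√474) + 22153/75 = 22453/75 + 2*I*√474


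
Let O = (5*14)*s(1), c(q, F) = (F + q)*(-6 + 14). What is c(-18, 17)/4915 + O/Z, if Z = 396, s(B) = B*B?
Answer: 170441/973170 ≈ 0.17514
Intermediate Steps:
s(B) = B²
c(q, F) = 8*F + 8*q (c(q, F) = (F + q)*8 = 8*F + 8*q)
O = 70 (O = (5*14)*1² = 70*1 = 70)
c(-18, 17)/4915 + O/Z = (8*17 + 8*(-18))/4915 + 70/396 = (136 - 144)*(1/4915) + 70*(1/396) = -8*1/4915 + 35/198 = -8/4915 + 35/198 = 170441/973170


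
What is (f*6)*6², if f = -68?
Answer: -14688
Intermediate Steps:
(f*6)*6² = -68*6*6² = -408*36 = -14688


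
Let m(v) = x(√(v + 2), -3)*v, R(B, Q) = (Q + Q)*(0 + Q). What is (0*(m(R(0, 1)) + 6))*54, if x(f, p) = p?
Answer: 0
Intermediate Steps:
R(B, Q) = 2*Q² (R(B, Q) = (2*Q)*Q = 2*Q²)
m(v) = -3*v
(0*(m(R(0, 1)) + 6))*54 = (0*(-6*1² + 6))*54 = (0*(-6 + 6))*54 = (0*0)*54 = 0*54 = 0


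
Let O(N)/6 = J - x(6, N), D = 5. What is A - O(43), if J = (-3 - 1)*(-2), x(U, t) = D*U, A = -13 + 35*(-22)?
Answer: -651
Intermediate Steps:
A = -783 (A = -13 - 770 = -783)
x(U, t) = 5*U
J = 8 (J = -4*(-2) = 8)
O(N) = -132 (O(N) = 6*(8 - 5*6) = 6*(8 - 1*30) = 6*(8 - 30) = 6*(-22) = -132)
A - O(43) = -783 - 1*(-132) = -783 + 132 = -651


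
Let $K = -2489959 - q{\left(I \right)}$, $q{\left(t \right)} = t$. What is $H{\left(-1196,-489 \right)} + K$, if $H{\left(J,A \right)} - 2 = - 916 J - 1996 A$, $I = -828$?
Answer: $-417549$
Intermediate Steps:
$H{\left(J,A \right)} = 2 - 1996 A - 916 J$ ($H{\left(J,A \right)} = 2 - \left(916 J + 1996 A\right) = 2 - 1996 A - 916 J$)
$K = -2489131$ ($K = -2489959 - -828 = -2489959 + 828 = -2489131$)
$H{\left(-1196,-489 \right)} + K = \left(2 - -976044 - -1095536\right) - 2489131 = \left(2 + 976044 + 1095536\right) - 2489131 = 2071582 - 2489131 = -417549$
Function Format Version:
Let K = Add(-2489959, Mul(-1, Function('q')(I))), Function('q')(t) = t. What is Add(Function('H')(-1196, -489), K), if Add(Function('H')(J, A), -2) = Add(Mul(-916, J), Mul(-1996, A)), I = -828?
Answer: -417549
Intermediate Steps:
Function('H')(J, A) = Add(2, Mul(-1996, A), Mul(-916, J)) (Function('H')(J, A) = Add(2, Add(Mul(-916, J), Mul(-1996, A))) = Add(2, Add(Mul(-1996, A), Mul(-916, J))) = Add(2, Mul(-1996, A), Mul(-916, J)))
K = -2489131 (K = Add(-2489959, Mul(-1, -828)) = Add(-2489959, 828) = -2489131)
Add(Function('H')(-1196, -489), K) = Add(Add(2, Mul(-1996, -489), Mul(-916, -1196)), -2489131) = Add(Add(2, 976044, 1095536), -2489131) = Add(2071582, -2489131) = -417549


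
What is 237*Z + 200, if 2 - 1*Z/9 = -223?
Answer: 480125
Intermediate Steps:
Z = 2025 (Z = 18 - 9*(-223) = 18 + 2007 = 2025)
237*Z + 200 = 237*2025 + 200 = 479925 + 200 = 480125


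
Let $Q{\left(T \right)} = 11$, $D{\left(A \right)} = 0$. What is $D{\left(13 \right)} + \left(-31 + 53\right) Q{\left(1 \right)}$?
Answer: $242$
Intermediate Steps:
$D{\left(13 \right)} + \left(-31 + 53\right) Q{\left(1 \right)} = 0 + \left(-31 + 53\right) 11 = 0 + 22 \cdot 11 = 0 + 242 = 242$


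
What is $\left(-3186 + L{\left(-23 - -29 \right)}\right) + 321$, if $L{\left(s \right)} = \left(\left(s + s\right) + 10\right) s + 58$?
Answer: $-2675$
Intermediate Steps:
$L{\left(s \right)} = 58 + s \left(10 + 2 s\right)$ ($L{\left(s \right)} = \left(2 s + 10\right) s + 58 = \left(10 + 2 s\right) s + 58 = s \left(10 + 2 s\right) + 58 = 58 + s \left(10 + 2 s\right)$)
$\left(-3186 + L{\left(-23 - -29 \right)}\right) + 321 = \left(-3186 + \left(58 + 2 \left(-23 - -29\right)^{2} + 10 \left(-23 - -29\right)\right)\right) + 321 = \left(-3186 + \left(58 + 2 \left(-23 + 29\right)^{2} + 10 \left(-23 + 29\right)\right)\right) + 321 = \left(-3186 + \left(58 + 2 \cdot 6^{2} + 10 \cdot 6\right)\right) + 321 = \left(-3186 + \left(58 + 2 \cdot 36 + 60\right)\right) + 321 = \left(-3186 + \left(58 + 72 + 60\right)\right) + 321 = \left(-3186 + 190\right) + 321 = -2996 + 321 = -2675$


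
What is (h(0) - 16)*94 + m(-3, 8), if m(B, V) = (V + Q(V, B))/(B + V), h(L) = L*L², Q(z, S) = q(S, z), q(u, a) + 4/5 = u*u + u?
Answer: -37534/25 ≈ -1501.4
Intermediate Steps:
q(u, a) = -⅘ + u + u² (q(u, a) = -⅘ + (u*u + u) = -⅘ + (u² + u) = -⅘ + (u + u²) = -⅘ + u + u²)
Q(z, S) = -⅘ + S + S²
h(L) = L³
m(B, V) = (-⅘ + B + V + B²)/(B + V) (m(B, V) = (V + (-⅘ + B + B²))/(B + V) = (-⅘ + B + V + B²)/(B + V))
(h(0) - 16)*94 + m(-3, 8) = (0³ - 16)*94 + (-⅘ - 3 + 8 + (-3)²)/(-3 + 8) = (0 - 16)*94 + (-⅘ - 3 + 8 + 9)/5 = -16*94 + (⅕)*(66/5) = -1504 + 66/25 = -37534/25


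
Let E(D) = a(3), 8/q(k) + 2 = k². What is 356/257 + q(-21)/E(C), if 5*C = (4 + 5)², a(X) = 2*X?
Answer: 469880/338469 ≈ 1.3883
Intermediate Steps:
q(k) = 8/(-2 + k²)
C = 81/5 (C = (4 + 5)²/5 = (⅕)*9² = (⅕)*81 = 81/5 ≈ 16.200)
E(D) = 6 (E(D) = 2*3 = 6)
356/257 + q(-21)/E(C) = 356/257 + (8/(-2 + (-21)²))/6 = 356*(1/257) + (8/(-2 + 441))*(⅙) = 356/257 + (8/439)*(⅙) = 356/257 + 4/1317 = 469880/338469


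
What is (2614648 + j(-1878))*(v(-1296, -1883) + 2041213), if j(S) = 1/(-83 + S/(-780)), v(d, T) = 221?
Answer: 55922363129069244/10477 ≈ 5.3376e+12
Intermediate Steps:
j(S) = 1/(-83 - S/780) (j(S) = 1/(-83 + S*(-1/780)) = 1/(-83 - S/780))
(2614648 + j(-1878))*(v(-1296, -1883) + 2041213) = (2614648 - 780/(64740 - 1878))*(221 + 2041213) = (2614648 - 780/62862)*2041434 = (2614648 - 780*1/62862)*2041434 = (2614648 - 130/10477)*2041434 = (27393666966/10477)*2041434 = 55922363129069244/10477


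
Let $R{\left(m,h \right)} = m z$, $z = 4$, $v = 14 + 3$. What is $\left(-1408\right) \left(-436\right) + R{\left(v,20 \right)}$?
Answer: $613956$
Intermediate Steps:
$v = 17$
$R{\left(m,h \right)} = 4 m$ ($R{\left(m,h \right)} = m 4 = 4 m$)
$\left(-1408\right) \left(-436\right) + R{\left(v,20 \right)} = \left(-1408\right) \left(-436\right) + 4 \cdot 17 = 613888 + 68 = 613956$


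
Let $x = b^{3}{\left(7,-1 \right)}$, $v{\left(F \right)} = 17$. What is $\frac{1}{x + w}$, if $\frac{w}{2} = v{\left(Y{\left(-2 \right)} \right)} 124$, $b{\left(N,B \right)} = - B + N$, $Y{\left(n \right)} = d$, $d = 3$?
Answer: $\frac{1}{4728} \approx 0.00021151$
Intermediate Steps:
$Y{\left(n \right)} = 3$
$b{\left(N,B \right)} = N - B$
$x = 512$ ($x = \left(7 - -1\right)^{3} = \left(7 + 1\right)^{3} = 8^{3} = 512$)
$w = 4216$ ($w = 2 \cdot 17 \cdot 124 = 2 \cdot 2108 = 4216$)
$\frac{1}{x + w} = \frac{1}{512 + 4216} = \frac{1}{4728}$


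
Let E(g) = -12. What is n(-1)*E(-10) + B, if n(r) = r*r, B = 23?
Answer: 11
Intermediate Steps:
n(r) = r**2
n(-1)*E(-10) + B = (-1)**2*(-12) + 23 = 1*(-12) + 23 = -12 + 23 = 11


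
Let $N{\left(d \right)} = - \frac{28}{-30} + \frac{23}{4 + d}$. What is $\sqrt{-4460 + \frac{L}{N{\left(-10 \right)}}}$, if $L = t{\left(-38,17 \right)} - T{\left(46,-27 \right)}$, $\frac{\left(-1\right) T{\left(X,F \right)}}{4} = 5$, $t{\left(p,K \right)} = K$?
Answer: $\frac{i \sqrt{3761590}}{29} \approx 66.879 i$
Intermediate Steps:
$N{\left(d \right)} = \frac{14}{15} + \frac{23}{4 + d}$ ($N{\left(d \right)} = \left(-28\right) \left(- \frac{1}{30}\right) + \frac{23}{4 + d} = \frac{14}{15} + \frac{23}{4 + d}$)
$T{\left(X,F \right)} = -20$ ($T{\left(X,F \right)} = \left(-4\right) 5 = -20$)
$L = 37$ ($L = 17 - -20 = 17 + 20 = 37$)
$\sqrt{-4460 + \frac{L}{N{\left(-10 \right)}}} = \sqrt{-4460 + \frac{37}{\frac{1}{15} \frac{1}{4 - 10} \left(401 + 14 \left(-10\right)\right)}} = \sqrt{-4460 + \frac{37}{\frac{1}{15} \frac{1}{-6} \left(401 - 140\right)}} = \sqrt{-4460 + \frac{37}{\frac{1}{15} \left(- \frac{1}{6}\right) 261}} = \sqrt{-4460 + \frac{37}{- \frac{29}{10}}} = \sqrt{-4460 + 37 \left(- \frac{10}{29}\right)} = \sqrt{-4460 - \frac{370}{29}} = \sqrt{- \frac{129710}{29}} = \frac{i \sqrt{3761590}}{29}$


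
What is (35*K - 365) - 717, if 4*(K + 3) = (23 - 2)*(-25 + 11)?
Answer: -7519/2 ≈ -3759.5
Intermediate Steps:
K = -153/2 (K = -3 + ((23 - 2)*(-25 + 11))/4 = -3 + (21*(-14))/4 = -3 + (¼)*(-294) = -3 - 147/2 = -153/2 ≈ -76.500)
(35*K - 365) - 717 = (35*(-153/2) - 365) - 717 = (-5355/2 - 365) - 717 = -6085/2 - 717 = -7519/2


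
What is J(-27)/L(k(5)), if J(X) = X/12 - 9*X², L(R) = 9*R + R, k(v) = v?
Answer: -26253/200 ≈ -131.26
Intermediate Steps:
L(R) = 10*R
J(X) = -9*X² + X/12 (J(X) = X*(1/12) - 9*X² = X/12 - 9*X² = -9*X² + X/12)
J(-27)/L(k(5)) = ((1/12)*(-27)*(1 - 108*(-27)))/((10*5)) = ((1/12)*(-27)*(1 + 2916))/50 = ((1/12)*(-27)*2917)*(1/50) = -26253/4*1/50 = -26253/200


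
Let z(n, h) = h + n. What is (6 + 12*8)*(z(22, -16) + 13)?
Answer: 1938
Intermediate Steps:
(6 + 12*8)*(z(22, -16) + 13) = (6 + 12*8)*((-16 + 22) + 13) = (6 + 96)*(6 + 13) = 102*19 = 1938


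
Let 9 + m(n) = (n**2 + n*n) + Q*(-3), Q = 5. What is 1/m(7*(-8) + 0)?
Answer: 1/6248 ≈ 0.00016005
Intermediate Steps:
m(n) = -24 + 2*n**2 (m(n) = -9 + ((n**2 + n*n) + 5*(-3)) = -9 + ((n**2 + n**2) - 15) = -9 + (2*n**2 - 15) = -9 + (-15 + 2*n**2) = -24 + 2*n**2)
1/m(7*(-8) + 0) = 1/(-24 + 2*(7*(-8) + 0)**2) = 1/(-24 + 2*(-56 + 0)**2) = 1/(-24 + 2*(-56)**2) = 1/(-24 + 2*3136) = 1/(-24 + 6272) = 1/6248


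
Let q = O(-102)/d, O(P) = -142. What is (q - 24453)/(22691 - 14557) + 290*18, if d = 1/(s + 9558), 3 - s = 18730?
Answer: 43737025/8134 ≈ 5377.1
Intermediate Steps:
s = -18727 (s = 3 - 1*18730 = 3 - 18730 = -18727)
d = -1/9169 (d = 1/(-18727 + 9558) = 1/(-9169) = -1/9169 ≈ -0.00010906)
q = 1301998 (q = -142/(-1/9169) = -142*(-9169) = 1301998)
(q - 24453)/(22691 - 14557) + 290*18 = (1301998 - 24453)/(22691 - 14557) + 290*18 = 1277545/8134 + 5220 = 43737025/8134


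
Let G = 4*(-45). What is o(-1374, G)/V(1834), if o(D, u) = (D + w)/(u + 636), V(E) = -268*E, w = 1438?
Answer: -1/3502023 ≈ -2.8555e-7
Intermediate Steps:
G = -180
o(D, u) = (1438 + D)/(636 + u) (o(D, u) = (D + 1438)/(u + 636) = (1438 + D)/(636 + u))
o(-1374, G)/V(1834) = ((1438 - 1374)/(636 - 180))/((-268*1834)) = (64/456)/(-491512) = ((1/456)*64)*(-1/491512) = (8/57)*(-1/491512) = -1/3502023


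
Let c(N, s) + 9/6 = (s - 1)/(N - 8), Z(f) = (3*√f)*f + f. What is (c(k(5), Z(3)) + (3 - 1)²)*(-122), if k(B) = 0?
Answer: -549/2 + 549*√3/4 ≈ -36.776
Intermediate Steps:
Z(f) = f + 3*f^(3/2) (Z(f) = 3*f^(3/2) + f = f + 3*f^(3/2))
c(N, s) = -3/2 + (-1 + s)/(-8 + N) (c(N, s) = -3/2 + (s - 1)/(N - 8) = -3/2 + (-1 + s)/(-8 + N))
(c(k(5), Z(3)) + (3 - 1)²)*(-122) = ((11 + (3 + 3*3^(3/2)) - 3/2*0)/(-8 + 0) + (3 - 1)²)*(-122) = ((11 + (3 + 3*(3*√3)) + 0)/(-8) + 2²)*(-122) = (-(11 + (3 + 9*√3) + 0)/8 + 4)*(-122) = (-(14 + 9*√3)/8 + 4)*(-122) = ((-7/4 - 9*√3/8) + 4)*(-122) = (9/4 - 9*√3/8)*(-122) = -549/2 + 549*√3/4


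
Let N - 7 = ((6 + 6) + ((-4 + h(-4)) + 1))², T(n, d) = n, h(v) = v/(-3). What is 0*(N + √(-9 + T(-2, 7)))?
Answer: 0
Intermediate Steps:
h(v) = -v/3 (h(v) = v*(-⅓) = -v/3)
N = 1024/9 (N = 7 + ((6 + 6) + ((-4 - ⅓*(-4)) + 1))² = 7 + (12 + ((-4 + 4/3) + 1))² = 7 + (12 + (-8/3 + 1))² = 7 + (12 - 5/3)² = 7 + (31/3)² = 7 + 961/9 = 1024/9 ≈ 113.78)
0*(N + √(-9 + T(-2, 7))) = 0*(1024/9 + √(-9 - 2)) = 0*(1024/9 + √(-11)) = 0*(1024/9 + I*√11) = 0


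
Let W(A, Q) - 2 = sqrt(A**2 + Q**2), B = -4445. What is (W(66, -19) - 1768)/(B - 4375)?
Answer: 883/4410 - sqrt(4717)/8820 ≈ 0.19244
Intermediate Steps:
W(A, Q) = 2 + sqrt(A**2 + Q**2)
(W(66, -19) - 1768)/(B - 4375) = ((2 + sqrt(66**2 + (-19)**2)) - 1768)/(-4445 - 4375) = ((2 + sqrt(4356 + 361)) - 1768)/(-8820) = ((2 + sqrt(4717)) - 1768)*(-1/8820) = (-1766 + sqrt(4717))*(-1/8820) = 883/4410 - sqrt(4717)/8820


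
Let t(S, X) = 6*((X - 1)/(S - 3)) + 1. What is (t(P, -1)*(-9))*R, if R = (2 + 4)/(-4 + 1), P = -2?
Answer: 306/5 ≈ 61.200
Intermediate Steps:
t(S, X) = 1 + 6*(-1 + X)/(-3 + S) (t(S, X) = 6*((-1 + X)/(-3 + S)) + 1 = 6*(-1 + X)/(-3 + S) + 1 = 1 + 6*(-1 + X)/(-3 + S))
R = -2 (R = 6/(-3) = 6*(-⅓) = -2)
(t(P, -1)*(-9))*R = (((-9 - 2 + 6*(-1))/(-3 - 2))*(-9))*(-2) = (((-9 - 2 - 6)/(-5))*(-9))*(-2) = (-⅕*(-17)*(-9))*(-2) = ((17/5)*(-9))*(-2) = -153/5*(-2) = 306/5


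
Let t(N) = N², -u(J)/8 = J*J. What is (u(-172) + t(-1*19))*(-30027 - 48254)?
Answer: 18498661391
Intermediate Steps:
u(J) = -8*J² (u(J) = -8*J*J = -8*J²)
(u(-172) + t(-1*19))*(-30027 - 48254) = (-8*(-172)² + (-1*19)²)*(-30027 - 48254) = (-8*29584 + (-19)²)*(-78281) = (-236672 + 361)*(-78281) = -236311*(-78281) = 18498661391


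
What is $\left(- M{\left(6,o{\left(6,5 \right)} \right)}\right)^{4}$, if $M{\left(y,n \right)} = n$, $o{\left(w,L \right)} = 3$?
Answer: $81$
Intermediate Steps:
$\left(- M{\left(6,o{\left(6,5 \right)} \right)}\right)^{4} = \left(\left(-1\right) 3\right)^{4} = \left(-3\right)^{4} = 81$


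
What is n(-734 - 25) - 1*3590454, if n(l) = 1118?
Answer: -3589336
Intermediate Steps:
n(-734 - 25) - 1*3590454 = 1118 - 1*3590454 = 1118 - 3590454 = -3589336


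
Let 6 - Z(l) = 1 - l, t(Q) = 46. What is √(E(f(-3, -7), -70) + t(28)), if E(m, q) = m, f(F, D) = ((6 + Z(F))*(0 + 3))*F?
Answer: I*√26 ≈ 5.099*I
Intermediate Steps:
Z(l) = 5 + l (Z(l) = 6 - (1 - l) = 6 + (-1 + l) = 5 + l)
f(F, D) = F*(33 + 3*F) (f(F, D) = ((6 + (5 + F))*(0 + 3))*F = ((11 + F)*3)*F = (33 + 3*F)*F = F*(33 + 3*F))
√(E(f(-3, -7), -70) + t(28)) = √(3*(-3)*(11 - 3) + 46) = √(3*(-3)*8 + 46) = √(-72 + 46) = √(-26) = I*√26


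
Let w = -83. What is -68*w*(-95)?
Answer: -536180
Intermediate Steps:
-68*w*(-95) = -68*(-83)*(-95) = 5644*(-95) = -536180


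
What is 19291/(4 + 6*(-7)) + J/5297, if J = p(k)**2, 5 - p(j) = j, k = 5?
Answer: -19291/38 ≈ -507.66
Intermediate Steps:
p(j) = 5 - j
J = 0 (J = (5 - 1*5)**2 = (5 - 5)**2 = 0**2 = 0)
19291/(4 + 6*(-7)) + J/5297 = 19291/(4 + 6*(-7)) + 0/5297 = 19291/(4 - 42) + 0*(1/5297) = 19291/(-38) + 0 = 19291*(-1/38) + 0 = -19291/38 + 0 = -19291/38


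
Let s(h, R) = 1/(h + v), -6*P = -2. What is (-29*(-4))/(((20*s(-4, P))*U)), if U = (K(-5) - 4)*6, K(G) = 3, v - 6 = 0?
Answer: -29/15 ≈ -1.9333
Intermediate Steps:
v = 6 (v = 6 + 0 = 6)
P = ⅓ (P = -⅙*(-2) = ⅓ ≈ 0.33333)
U = -6 (U = (3 - 4)*6 = -1*6 = -6)
s(h, R) = 1/(6 + h) (s(h, R) = 1/(h + 6) = 1/(6 + h))
(-29*(-4))/(((20*s(-4, P))*U)) = (-29*(-4))/(((20/(6 - 4))*(-6))) = 116/(((20/2)*(-6))) = 116/(((20*(½))*(-6))) = 116/((10*(-6))) = 116/(-60) = 116*(-1/60) = -29/15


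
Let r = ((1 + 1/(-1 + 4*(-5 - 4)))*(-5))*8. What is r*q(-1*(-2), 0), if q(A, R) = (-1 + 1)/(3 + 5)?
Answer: 0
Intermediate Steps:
r = -1440/37 (r = ((1 + 1/(-1 + 4*(-9)))*(-5))*8 = ((1 + 1/(-1 - 36))*(-5))*8 = ((1 + 1/(-37))*(-5))*8 = ((1 - 1/37)*(-5))*8 = ((36/37)*(-5))*8 = -180/37*8 = -1440/37 ≈ -38.919)
q(A, R) = 0 (q(A, R) = 0/8 = 0*(1/8) = 0)
r*q(-1*(-2), 0) = -1440/37*0 = 0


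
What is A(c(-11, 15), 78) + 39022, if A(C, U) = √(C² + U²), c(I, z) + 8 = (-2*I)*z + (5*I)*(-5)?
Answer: 39022 + 3*√40277 ≈ 39624.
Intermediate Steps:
c(I, z) = -8 - 25*I - 2*I*z (c(I, z) = -8 + ((-2*I)*z + (5*I)*(-5)) = -8 + (-2*I*z - 25*I) = -8 + (-25*I - 2*I*z) = -8 - 25*I - 2*I*z)
A(c(-11, 15), 78) + 39022 = √((-8 - 25*(-11) - 2*(-11)*15)² + 78²) + 39022 = √((-8 + 275 + 330)² + 6084) + 39022 = √(597² + 6084) + 39022 = √(356409 + 6084) + 39022 = √362493 + 39022 = 3*√40277 + 39022 = 39022 + 3*√40277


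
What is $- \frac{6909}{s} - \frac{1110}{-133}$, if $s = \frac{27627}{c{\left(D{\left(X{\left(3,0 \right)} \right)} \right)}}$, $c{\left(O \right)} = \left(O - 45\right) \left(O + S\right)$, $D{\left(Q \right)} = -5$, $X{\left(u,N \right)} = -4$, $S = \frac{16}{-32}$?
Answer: $- \frac{74010235}{1224797} \approx -60.427$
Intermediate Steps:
$S = - \frac{1}{2}$ ($S = 16 \left(- \frac{1}{32}\right) = - \frac{1}{2} \approx -0.5$)
$c{\left(O \right)} = \left(-45 + O\right) \left(- \frac{1}{2} + O\right)$ ($c{\left(O \right)} = \left(O - 45\right) \left(O - \frac{1}{2}\right) = \left(-45 + O\right) \left(- \frac{1}{2} + O\right)$)
$s = \frac{27627}{275}$ ($s = \frac{27627}{\frac{45}{2} + \left(-5\right)^{2} - - \frac{455}{2}} = \frac{27627}{\frac{45}{2} + 25 + \frac{455}{2}} = \frac{27627}{275} \approx 100.46$)
$- \frac{6909}{s} - \frac{1110}{-133} = - \frac{6909}{\frac{27627}{275}} - \frac{1110}{-133} = \left(-6909\right) \frac{275}{27627} - - \frac{1110}{133} = - \frac{633325}{9209} + \frac{1110}{133} = - \frac{74010235}{1224797}$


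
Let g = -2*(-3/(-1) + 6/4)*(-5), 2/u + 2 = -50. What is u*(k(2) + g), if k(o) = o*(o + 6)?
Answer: -61/26 ≈ -2.3462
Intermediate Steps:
u = -1/26 (u = 2/(-2 - 50) = 2/(-52) = 2*(-1/52) = -1/26 ≈ -0.038462)
k(o) = o*(6 + o)
g = 45 (g = -2*(-3*(-1) + 6*(1/4))*(-5) = -2*(3 + 3/2)*(-5) = -2*9/2*(-5) = -9*(-5) = 45)
u*(k(2) + g) = -(2*(6 + 2) + 45)/26 = -(2*8 + 45)/26 = -(16 + 45)/26 = -1/26*61 = -61/26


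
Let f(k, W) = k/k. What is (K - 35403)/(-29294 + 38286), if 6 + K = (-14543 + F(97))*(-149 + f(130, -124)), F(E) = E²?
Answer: 724423/8992 ≈ 80.563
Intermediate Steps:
f(k, W) = 1
K = 759826 (K = -6 + (-14543 + 97²)*(-149 + 1) = -6 + (-14543 + 9409)*(-148) = -6 - 5134*(-148) = -6 + 759832 = 759826)
(K - 35403)/(-29294 + 38286) = (759826 - 35403)/(-29294 + 38286) = 724423/8992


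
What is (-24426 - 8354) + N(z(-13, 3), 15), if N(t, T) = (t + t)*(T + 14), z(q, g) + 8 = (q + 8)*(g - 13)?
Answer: -30344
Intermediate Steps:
z(q, g) = -8 + (-13 + g)*(8 + q) (z(q, g) = -8 + (q + 8)*(g - 13) = -8 + (8 + q)*(-13 + g) = -8 + (-13 + g)*(8 + q))
N(t, T) = 2*t*(14 + T) (N(t, T) = (2*t)*(14 + T) = 2*t*(14 + T))
(-24426 - 8354) + N(z(-13, 3), 15) = (-24426 - 8354) + 2*(-112 - 13*(-13) + 8*3 + 3*(-13))*(14 + 15) = -32780 + 2*(-112 + 169 + 24 - 39)*29 = -32780 + 2*42*29 = -32780 + 2436 = -30344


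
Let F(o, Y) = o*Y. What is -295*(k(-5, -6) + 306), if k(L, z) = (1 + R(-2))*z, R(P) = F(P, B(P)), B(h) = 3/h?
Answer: -83190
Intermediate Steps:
F(o, Y) = Y*o
R(P) = 3 (R(P) = (3/P)*P = 3)
k(L, z) = 4*z (k(L, z) = (1 + 3)*z = 4*z)
-295*(k(-5, -6) + 306) = -295*(4*(-6) + 306) = -295*(-24 + 306) = -295*282 = -83190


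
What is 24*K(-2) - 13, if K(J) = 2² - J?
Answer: 131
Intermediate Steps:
K(J) = 4 - J
24*K(-2) - 13 = 24*(4 - 1*(-2)) - 13 = 24*(4 + 2) - 13 = 24*6 - 13 = 144 - 13 = 131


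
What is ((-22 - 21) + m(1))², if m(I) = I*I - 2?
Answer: 1936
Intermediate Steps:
m(I) = -2 + I² (m(I) = I² - 2 = -2 + I²)
((-22 - 21) + m(1))² = ((-22 - 21) + (-2 + 1²))² = (-43 + (-2 + 1))² = (-43 - 1)² = (-44)² = 1936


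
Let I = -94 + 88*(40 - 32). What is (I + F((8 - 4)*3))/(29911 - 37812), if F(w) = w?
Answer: -622/7901 ≈ -0.078724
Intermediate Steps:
I = 610 (I = -94 + 88*8 = -94 + 704 = 610)
(I + F((8 - 4)*3))/(29911 - 37812) = (610 + (8 - 4)*3)/(29911 - 37812) = (610 + 4*3)/(-7901) = (610 + 12)*(-1/7901) = 622*(-1/7901) = -622/7901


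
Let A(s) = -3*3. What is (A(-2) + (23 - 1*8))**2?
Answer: 36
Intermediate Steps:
A(s) = -9
(A(-2) + (23 - 1*8))**2 = (-9 + (23 - 1*8))**2 = (-9 + (23 - 8))**2 = (-9 + 15)**2 = 6**2 = 36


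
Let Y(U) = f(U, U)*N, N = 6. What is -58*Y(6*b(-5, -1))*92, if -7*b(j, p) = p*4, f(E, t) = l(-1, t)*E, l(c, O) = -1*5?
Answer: 3841920/7 ≈ 5.4885e+5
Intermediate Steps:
l(c, O) = -5
f(E, t) = -5*E
b(j, p) = -4*p/7 (b(j, p) = -p*4/7 = -4*p/7)
Y(U) = -30*U (Y(U) = -5*U*6 = -30*U)
-58*Y(6*b(-5, -1))*92 = -(-1740)*6*(-4/7*(-1))*92 = -(-1740)*6*(4/7)*92 = -(-1740)*24/7*92 = -58*(-720/7)*92 = (41760/7)*92 = 3841920/7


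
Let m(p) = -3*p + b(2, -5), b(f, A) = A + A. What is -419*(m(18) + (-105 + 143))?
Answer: 10894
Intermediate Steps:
b(f, A) = 2*A
m(p) = -10 - 3*p (m(p) = -3*p + 2*(-5) = -3*p - 10 = -10 - 3*p)
-419*(m(18) + (-105 + 143)) = -419*((-10 - 3*18) + (-105 + 143)) = -419*((-10 - 54) + 38) = -419*(-64 + 38) = -419*(-26) = 10894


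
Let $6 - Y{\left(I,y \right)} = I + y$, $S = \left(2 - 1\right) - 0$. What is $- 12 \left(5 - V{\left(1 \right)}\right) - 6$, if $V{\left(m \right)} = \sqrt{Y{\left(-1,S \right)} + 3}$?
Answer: $-30$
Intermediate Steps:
$S = 1$ ($S = \left(2 - 1\right) + 0 = 1 + 0 = 1$)
$Y{\left(I,y \right)} = 6 - I - y$ ($Y{\left(I,y \right)} = 6 - \left(I + y\right) = 6 - I - y$)
$V{\left(m \right)} = 3$ ($V{\left(m \right)} = \sqrt{\left(6 - -1 - 1\right) + 3} = \sqrt{\left(6 + 1 - 1\right) + 3} = \sqrt{6 + 3} = \sqrt{9} = 3$)
$- 12 \left(5 - V{\left(1 \right)}\right) - 6 = - 12 \left(5 - 3\right) - 6 = \left(-12\right) 2 - 6 = -24 - 6 = -30$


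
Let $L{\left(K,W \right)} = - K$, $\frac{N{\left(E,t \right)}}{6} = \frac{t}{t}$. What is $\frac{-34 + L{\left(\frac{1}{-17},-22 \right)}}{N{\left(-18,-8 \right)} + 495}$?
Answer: $- \frac{577}{8517} \approx -0.067747$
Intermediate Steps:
$N{\left(E,t \right)} = 6$ ($N{\left(E,t \right)} = 6 \frac{t}{t} = 6 \cdot 1 = 6$)
$\frac{-34 + L{\left(\frac{1}{-17},-22 \right)}}{N{\left(-18,-8 \right)} + 495} = \frac{-34 - \frac{1}{-17}}{6 + 495} = \frac{-34 - - \frac{1}{17}}{501} = \left(-34 + \frac{1}{17}\right) \frac{1}{501} = \left(- \frac{577}{17}\right) \frac{1}{501} = - \frac{577}{8517}$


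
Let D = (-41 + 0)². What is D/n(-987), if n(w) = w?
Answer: -1681/987 ≈ -1.7031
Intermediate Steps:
D = 1681 (D = (-41)² = 1681)
D/n(-987) = 1681/(-987) = 1681*(-1/987) = -1681/987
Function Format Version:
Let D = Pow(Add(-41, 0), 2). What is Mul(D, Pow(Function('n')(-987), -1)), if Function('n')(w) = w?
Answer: Rational(-1681, 987) ≈ -1.7031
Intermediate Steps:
D = 1681 (D = Pow(-41, 2) = 1681)
Mul(D, Pow(Function('n')(-987), -1)) = Mul(1681, Pow(-987, -1)) = Mul(1681, Rational(-1, 987)) = Rational(-1681, 987)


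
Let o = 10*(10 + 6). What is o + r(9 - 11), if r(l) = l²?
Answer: 164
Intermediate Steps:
o = 160 (o = 10*16 = 160)
o + r(9 - 11) = 160 + (9 - 11)² = 160 + (-2)² = 160 + 4 = 164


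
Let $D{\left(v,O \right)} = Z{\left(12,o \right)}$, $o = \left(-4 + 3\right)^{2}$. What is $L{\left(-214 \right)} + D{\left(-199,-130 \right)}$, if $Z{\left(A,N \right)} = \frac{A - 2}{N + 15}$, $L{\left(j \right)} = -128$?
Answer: $- \frac{1019}{8} \approx -127.38$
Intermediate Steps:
$o = 1$ ($o = \left(-1\right)^{2} = 1$)
$Z{\left(A,N \right)} = \frac{-2 + A}{15 + N}$
$D{\left(v,O \right)} = \frac{5}{8}$ ($D{\left(v,O \right)} = \frac{-2 + 12}{15 + 1} = \frac{1}{16} \cdot 10 = \frac{5}{8}$)
$L{\left(-214 \right)} + D{\left(-199,-130 \right)} = -128 + \frac{5}{8} = - \frac{1019}{8}$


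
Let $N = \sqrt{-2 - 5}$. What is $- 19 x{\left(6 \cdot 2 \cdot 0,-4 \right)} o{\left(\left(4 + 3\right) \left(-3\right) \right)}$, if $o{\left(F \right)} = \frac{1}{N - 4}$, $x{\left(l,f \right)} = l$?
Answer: $0$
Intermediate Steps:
$N = i \sqrt{7}$ ($N = \sqrt{-7} = i \sqrt{7} \approx 2.6458 i$)
$o{\left(F \right)} = \frac{1}{-4 + i \sqrt{7}}$ ($o{\left(F \right)} = \frac{1}{i \sqrt{7} - 4} = \frac{1}{-4 + i \sqrt{7}}$)
$- 19 x{\left(6 \cdot 2 \cdot 0,-4 \right)} o{\left(\left(4 + 3\right) \left(-3\right) \right)} = - 19 \cdot 6 \cdot 2 \cdot 0 \left(- \frac{4}{23} - \frac{i \sqrt{7}}{23}\right) = - 19 \cdot 12 \cdot 0 \left(- \frac{4}{23} - \frac{i \sqrt{7}}{23}\right) = \left(-19\right) 0 \left(- \frac{4}{23} - \frac{i \sqrt{7}}{23}\right) = 0 \left(- \frac{4}{23} - \frac{i \sqrt{7}}{23}\right) = 0$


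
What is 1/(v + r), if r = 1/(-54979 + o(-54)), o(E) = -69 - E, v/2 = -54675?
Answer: -54994/6013593901 ≈ -9.1449e-6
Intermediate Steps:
v = -109350 (v = 2*(-54675) = -109350)
r = -1/54994 (r = 1/(-54979 + (-69 - 1*(-54))) = 1/(-54979 + (-69 + 54)) = 1/(-54979 - 15) = 1/(-54994) = -1/54994 ≈ -1.8184e-5)
1/(v + r) = 1/(-109350 - 1/54994) = 1/(-6013593901/54994) = -54994/6013593901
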